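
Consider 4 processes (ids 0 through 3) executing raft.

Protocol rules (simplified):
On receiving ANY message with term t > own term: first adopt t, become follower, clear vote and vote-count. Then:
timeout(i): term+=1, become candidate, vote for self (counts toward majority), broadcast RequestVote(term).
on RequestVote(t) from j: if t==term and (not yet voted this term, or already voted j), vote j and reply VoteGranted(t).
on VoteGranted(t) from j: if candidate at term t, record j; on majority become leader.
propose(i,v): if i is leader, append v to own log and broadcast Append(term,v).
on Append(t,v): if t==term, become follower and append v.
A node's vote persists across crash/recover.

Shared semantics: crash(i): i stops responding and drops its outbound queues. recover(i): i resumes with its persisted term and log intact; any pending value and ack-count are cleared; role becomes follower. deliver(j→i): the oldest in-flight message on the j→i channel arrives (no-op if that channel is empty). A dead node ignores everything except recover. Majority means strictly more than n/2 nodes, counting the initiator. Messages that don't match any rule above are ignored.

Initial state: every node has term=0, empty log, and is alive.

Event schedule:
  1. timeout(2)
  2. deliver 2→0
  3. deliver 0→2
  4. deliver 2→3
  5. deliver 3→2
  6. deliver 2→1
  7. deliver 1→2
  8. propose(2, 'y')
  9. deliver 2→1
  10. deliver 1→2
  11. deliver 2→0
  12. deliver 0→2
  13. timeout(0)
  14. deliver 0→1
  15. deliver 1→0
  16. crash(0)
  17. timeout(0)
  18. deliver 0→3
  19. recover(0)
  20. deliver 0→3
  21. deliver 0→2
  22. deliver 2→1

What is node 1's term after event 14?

after 1 — timeout(2): n2:cand/t1/[-]
after 2 — deliver 2→0: n0:foll/t1/[-]
after 3 — deliver 0→2: ·
after 4 — deliver 2→3: n3:foll/t1/[-]
after 5 — deliver 3→2: n2:lead/t1/[-]
after 6 — deliver 2→1: n1:foll/t1/[-]
after 7 — deliver 1→2: ·
after 8 — propose(2,'y'): n2:lead/t1/[y]
after 9 — deliver 2→1: n1:foll/t1/[y]
after 10 — deliver 1→2: ·
after 11 — deliver 2→0: n0:foll/t1/[y]
after 12 — deliver 0→2: ·
after 13 — timeout(0): n0:cand/t2/[y]
after 14 — deliver 0→1: n1:foll/t2/[y]

2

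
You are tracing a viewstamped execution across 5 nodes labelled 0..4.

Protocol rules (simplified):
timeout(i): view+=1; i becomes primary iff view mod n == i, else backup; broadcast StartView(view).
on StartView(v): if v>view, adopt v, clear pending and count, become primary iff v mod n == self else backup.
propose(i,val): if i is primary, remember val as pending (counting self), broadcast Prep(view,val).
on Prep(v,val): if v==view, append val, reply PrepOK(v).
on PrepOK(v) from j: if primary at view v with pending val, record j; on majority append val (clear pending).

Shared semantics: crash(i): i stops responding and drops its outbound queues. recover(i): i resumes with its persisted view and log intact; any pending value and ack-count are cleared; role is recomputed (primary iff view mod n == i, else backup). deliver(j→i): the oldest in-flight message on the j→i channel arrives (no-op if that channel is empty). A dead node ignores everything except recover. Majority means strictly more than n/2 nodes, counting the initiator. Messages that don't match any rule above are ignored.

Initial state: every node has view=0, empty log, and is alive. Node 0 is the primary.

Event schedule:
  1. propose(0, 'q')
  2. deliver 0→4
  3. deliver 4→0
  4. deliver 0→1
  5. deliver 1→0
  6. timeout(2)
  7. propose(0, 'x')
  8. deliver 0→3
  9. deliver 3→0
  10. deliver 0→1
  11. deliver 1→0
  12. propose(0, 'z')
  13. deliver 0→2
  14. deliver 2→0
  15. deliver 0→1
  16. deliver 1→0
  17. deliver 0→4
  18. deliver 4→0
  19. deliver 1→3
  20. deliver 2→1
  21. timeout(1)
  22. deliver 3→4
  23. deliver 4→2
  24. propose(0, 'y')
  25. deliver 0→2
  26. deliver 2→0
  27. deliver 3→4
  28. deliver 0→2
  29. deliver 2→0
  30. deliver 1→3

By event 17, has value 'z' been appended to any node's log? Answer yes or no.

step 1 propose(0,'q'): —
step 2 deliver 0→4: 4={back,v=0,log=q}
step 3 deliver 4→0: —
step 4 deliver 0→1: 1={back,v=0,log=q}
step 5 deliver 1→0: 0={prim,v=0,log=q}
step 6 timeout(2): 2={back,v=1,log=-}
step 7 propose(0,'x'): —
step 8 deliver 0→3: 3={back,v=0,log=q}
step 9 deliver 3→0: —
step 10 deliver 0→1: 1={back,v=0,log=q,x}
step 11 deliver 1→0: 0={prim,v=0,log=q,x}
step 12 propose(0,'z'): —
step 13 deliver 0→2: —
step 14 deliver 2→0: 0={back,v=1,log=q,x}
step 15 deliver 0→1: 1={back,v=0,log=q,x,z}
step 16 deliver 1→0: —
step 17 deliver 0→4: 4={back,v=0,log=q,x}

yes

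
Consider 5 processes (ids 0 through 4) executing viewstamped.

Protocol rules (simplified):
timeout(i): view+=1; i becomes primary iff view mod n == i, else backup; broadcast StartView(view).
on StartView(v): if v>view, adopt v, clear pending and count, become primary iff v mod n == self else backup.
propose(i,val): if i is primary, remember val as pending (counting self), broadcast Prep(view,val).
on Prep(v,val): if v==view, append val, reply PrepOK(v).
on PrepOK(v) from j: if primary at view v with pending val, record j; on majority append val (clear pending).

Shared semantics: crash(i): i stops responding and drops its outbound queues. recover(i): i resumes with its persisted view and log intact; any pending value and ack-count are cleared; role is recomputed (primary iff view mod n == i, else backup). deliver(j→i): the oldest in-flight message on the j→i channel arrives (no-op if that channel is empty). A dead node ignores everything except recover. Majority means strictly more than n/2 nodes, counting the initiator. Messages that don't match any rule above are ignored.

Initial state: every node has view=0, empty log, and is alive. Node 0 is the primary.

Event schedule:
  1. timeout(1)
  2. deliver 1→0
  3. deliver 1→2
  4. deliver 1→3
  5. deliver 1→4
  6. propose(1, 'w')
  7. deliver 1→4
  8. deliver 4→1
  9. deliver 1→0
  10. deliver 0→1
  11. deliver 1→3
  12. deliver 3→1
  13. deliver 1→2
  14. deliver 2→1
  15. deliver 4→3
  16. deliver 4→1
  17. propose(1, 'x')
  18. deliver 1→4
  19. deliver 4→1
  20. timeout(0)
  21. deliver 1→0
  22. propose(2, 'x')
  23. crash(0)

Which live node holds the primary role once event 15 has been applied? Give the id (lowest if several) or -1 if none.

1

e1 timeout(1): 1[prim,v=1,-]
e2 deliver 1→0: 0[back,v=1,-]
e3 deliver 1→2: 2[back,v=1,-]
e4 deliver 1→3: 3[back,v=1,-]
e5 deliver 1→4: 4[back,v=1,-]
e6 propose(1,'w'): ·
e7 deliver 1→4: 4[back,v=1,w]
e8 deliver 4→1: ·
e9 deliver 1→0: 0[back,v=1,w]
e10 deliver 0→1: 1[prim,v=1,w]
e11 deliver 1→3: 3[back,v=1,w]
e12 deliver 3→1: ·
e13 deliver 1→2: 2[back,v=1,w]
e14 deliver 2→1: ·
e15 deliver 4→3: ·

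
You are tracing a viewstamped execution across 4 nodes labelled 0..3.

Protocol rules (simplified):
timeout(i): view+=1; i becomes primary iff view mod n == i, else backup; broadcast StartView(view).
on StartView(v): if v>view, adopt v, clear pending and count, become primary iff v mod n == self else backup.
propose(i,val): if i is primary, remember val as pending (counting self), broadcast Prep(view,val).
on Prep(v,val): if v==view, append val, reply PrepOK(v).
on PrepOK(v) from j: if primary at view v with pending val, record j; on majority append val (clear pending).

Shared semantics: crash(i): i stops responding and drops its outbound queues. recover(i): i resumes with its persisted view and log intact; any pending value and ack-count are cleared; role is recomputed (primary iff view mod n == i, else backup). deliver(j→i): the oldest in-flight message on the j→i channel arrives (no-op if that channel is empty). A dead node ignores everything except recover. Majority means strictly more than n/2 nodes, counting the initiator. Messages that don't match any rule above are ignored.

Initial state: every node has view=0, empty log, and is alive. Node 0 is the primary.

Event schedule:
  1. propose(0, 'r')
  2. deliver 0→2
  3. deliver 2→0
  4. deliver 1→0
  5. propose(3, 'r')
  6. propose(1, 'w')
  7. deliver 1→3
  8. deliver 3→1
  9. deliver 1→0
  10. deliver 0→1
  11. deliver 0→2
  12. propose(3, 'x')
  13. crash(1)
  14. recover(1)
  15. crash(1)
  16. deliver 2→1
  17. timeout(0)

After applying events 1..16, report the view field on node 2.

0

[1] propose(0,'r') → ∅
[2] deliver 0→2 → N2(back v0 [r])
[3] deliver 2→0 → ∅
[4] deliver 1→0 → ∅
[5] propose(3,'r') → ∅
[6] propose(1,'w') → ∅
[7] deliver 1→3 → ∅
[8] deliver 3→1 → ∅
[9] deliver 1→0 → ∅
[10] deliver 0→1 → N1(back v0 [r])
[11] deliver 0→2 → ∅
[12] propose(3,'x') → ∅
[13] crash(1) → N1(✗back v0 [r])
[14] recover(1) → N1(back v0 [r])
[15] crash(1) → N1(✗back v0 [r])
[16] deliver 2→1 → ∅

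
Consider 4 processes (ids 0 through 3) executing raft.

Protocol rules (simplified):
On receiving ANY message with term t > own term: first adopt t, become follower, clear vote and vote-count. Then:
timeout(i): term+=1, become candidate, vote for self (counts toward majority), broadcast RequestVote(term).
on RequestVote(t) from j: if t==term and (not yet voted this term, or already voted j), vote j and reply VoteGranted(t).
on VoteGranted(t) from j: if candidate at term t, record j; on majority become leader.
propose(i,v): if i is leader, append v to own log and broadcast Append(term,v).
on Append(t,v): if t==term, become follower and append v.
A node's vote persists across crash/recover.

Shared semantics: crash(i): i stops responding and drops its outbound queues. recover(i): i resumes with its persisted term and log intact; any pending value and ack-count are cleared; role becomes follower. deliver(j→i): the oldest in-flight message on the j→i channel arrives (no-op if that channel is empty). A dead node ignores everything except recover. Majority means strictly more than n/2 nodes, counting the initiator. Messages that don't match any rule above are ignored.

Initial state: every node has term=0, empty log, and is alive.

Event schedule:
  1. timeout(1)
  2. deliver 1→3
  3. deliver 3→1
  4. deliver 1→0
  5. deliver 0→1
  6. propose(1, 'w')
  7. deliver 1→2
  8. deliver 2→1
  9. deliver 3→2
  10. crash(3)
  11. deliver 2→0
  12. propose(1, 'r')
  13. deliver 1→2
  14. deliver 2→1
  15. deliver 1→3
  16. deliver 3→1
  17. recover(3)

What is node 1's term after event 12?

after 1 — timeout(1): n1:cand/t1/[-]
after 2 — deliver 1→3: n3:foll/t1/[-]
after 3 — deliver 3→1: ·
after 4 — deliver 1→0: n0:foll/t1/[-]
after 5 — deliver 0→1: n1:lead/t1/[-]
after 6 — propose(1,'w'): n1:lead/t1/[w]
after 7 — deliver 1→2: n2:foll/t1/[-]
after 8 — deliver 2→1: ·
after 9 — deliver 3→2: ·
after 10 — crash(3): n3:✗foll/t1/[-]
after 11 — deliver 2→0: ·
after 12 — propose(1,'r'): n1:lead/t1/[w,r]

1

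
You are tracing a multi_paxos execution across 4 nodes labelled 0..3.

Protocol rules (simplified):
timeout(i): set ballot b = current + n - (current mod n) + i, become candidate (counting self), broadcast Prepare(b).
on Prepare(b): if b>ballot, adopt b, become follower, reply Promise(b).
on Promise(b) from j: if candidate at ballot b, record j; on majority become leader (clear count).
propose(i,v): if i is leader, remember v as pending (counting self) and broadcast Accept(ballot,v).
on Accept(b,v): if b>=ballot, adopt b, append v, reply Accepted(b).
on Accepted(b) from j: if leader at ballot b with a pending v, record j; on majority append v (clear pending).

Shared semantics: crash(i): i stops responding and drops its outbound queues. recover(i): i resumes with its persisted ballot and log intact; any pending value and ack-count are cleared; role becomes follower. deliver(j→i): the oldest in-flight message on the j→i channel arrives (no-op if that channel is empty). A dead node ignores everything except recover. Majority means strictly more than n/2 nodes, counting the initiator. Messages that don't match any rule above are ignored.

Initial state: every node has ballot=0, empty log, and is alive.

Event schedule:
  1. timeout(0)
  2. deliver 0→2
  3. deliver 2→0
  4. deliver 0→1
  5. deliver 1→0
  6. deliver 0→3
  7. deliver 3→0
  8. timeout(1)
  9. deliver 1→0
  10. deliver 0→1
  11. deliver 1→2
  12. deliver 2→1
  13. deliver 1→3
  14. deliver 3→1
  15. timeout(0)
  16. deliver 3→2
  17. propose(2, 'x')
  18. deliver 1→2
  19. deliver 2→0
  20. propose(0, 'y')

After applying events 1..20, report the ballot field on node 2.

e1 timeout(0): 0[cand,b=4,-]
e2 deliver 0→2: 2[foll,b=4,-]
e3 deliver 2→0: ·
e4 deliver 0→1: 1[foll,b=4,-]
e5 deliver 1→0: 0[lead,b=4,-]
e6 deliver 0→3: 3[foll,b=4,-]
e7 deliver 3→0: ·
e8 timeout(1): 1[cand,b=9,-]
e9 deliver 1→0: 0[foll,b=9,-]
e10 deliver 0→1: ·
e11 deliver 1→2: 2[foll,b=9,-]
e12 deliver 2→1: 1[lead,b=9,-]
e13 deliver 1→3: 3[foll,b=9,-]
e14 deliver 3→1: ·
e15 timeout(0): 0[cand,b=12,-]
e16 deliver 3→2: ·
e17 propose(2,'x'): ·
e18 deliver 1→2: ·
e19 deliver 2→0: ·
e20 propose(0,'y'): ·

9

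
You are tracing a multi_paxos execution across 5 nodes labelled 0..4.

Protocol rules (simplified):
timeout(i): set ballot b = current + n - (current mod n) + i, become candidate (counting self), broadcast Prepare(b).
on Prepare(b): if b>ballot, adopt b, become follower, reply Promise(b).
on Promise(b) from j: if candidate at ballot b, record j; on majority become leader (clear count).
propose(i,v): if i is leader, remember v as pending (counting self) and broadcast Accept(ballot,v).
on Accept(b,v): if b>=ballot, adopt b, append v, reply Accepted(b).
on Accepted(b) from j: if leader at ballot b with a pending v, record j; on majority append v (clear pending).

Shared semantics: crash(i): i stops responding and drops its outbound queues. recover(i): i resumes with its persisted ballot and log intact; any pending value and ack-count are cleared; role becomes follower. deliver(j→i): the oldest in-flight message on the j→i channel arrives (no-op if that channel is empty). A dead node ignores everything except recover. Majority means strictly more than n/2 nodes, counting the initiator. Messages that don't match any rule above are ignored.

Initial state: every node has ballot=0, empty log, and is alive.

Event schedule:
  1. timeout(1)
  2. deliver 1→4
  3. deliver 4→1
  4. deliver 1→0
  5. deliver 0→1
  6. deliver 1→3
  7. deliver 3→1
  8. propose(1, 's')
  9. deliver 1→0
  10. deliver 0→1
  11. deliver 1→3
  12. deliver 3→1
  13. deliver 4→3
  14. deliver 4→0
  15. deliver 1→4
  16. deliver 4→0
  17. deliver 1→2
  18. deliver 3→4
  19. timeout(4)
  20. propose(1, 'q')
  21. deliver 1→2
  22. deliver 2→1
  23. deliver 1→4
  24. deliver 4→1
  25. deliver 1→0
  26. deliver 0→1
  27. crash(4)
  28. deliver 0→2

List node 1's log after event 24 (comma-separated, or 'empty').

step 1 timeout(1): 1={cand,b=6,log=-}
step 2 deliver 1→4: 4={foll,b=6,log=-}
step 3 deliver 4→1: —
step 4 deliver 1→0: 0={foll,b=6,log=-}
step 5 deliver 0→1: 1={lead,b=6,log=-}
step 6 deliver 1→3: 3={foll,b=6,log=-}
step 7 deliver 3→1: —
step 8 propose(1,'s'): —
step 9 deliver 1→0: 0={foll,b=6,log=s}
step 10 deliver 0→1: —
step 11 deliver 1→3: 3={foll,b=6,log=s}
step 12 deliver 3→1: 1={lead,b=6,log=s}
step 13 deliver 4→3: —
step 14 deliver 4→0: —
step 15 deliver 1→4: 4={foll,b=6,log=s}
step 16 deliver 4→0: —
step 17 deliver 1→2: 2={foll,b=6,log=-}
step 18 deliver 3→4: —
step 19 timeout(4): 4={cand,b=14,log=s}
step 20 propose(1,'q'): —
step 21 deliver 1→2: 2={foll,b=6,log=s}
step 22 deliver 2→1: —
step 23 deliver 1→4: —
step 24 deliver 4→1: —

s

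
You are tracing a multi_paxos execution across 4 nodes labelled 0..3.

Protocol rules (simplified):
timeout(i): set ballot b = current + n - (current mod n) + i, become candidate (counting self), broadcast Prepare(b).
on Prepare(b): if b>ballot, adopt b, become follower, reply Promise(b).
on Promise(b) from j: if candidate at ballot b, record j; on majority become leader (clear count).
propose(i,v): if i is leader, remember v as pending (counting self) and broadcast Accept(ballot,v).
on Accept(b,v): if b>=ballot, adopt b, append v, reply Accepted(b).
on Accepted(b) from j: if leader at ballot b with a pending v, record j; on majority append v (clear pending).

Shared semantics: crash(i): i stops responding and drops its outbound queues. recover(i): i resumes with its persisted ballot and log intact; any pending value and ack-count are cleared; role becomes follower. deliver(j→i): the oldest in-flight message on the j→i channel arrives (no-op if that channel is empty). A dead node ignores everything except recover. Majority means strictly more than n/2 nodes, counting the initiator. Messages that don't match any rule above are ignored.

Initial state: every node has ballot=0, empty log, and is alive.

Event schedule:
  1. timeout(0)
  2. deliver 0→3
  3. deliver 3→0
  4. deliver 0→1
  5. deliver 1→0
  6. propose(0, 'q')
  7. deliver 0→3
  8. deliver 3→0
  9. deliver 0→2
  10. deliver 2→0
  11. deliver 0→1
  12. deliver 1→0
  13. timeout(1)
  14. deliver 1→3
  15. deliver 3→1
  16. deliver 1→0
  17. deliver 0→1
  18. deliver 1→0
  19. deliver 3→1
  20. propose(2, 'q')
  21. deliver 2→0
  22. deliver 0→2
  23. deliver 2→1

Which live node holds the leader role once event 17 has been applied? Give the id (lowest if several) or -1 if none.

e1 timeout(0): 0[cand,b=4,-]
e2 deliver 0→3: 3[foll,b=4,-]
e3 deliver 3→0: ·
e4 deliver 0→1: 1[foll,b=4,-]
e5 deliver 1→0: 0[lead,b=4,-]
e6 propose(0,'q'): ·
e7 deliver 0→3: 3[foll,b=4,q]
e8 deliver 3→0: ·
e9 deliver 0→2: 2[foll,b=4,-]
e10 deliver 2→0: ·
e11 deliver 0→1: 1[foll,b=4,q]
e12 deliver 1→0: 0[lead,b=4,q]
e13 timeout(1): 1[cand,b=9,q]
e14 deliver 1→3: 3[foll,b=9,q]
e15 deliver 3→1: ·
e16 deliver 1→0: 0[foll,b=9,q]
e17 deliver 0→1: 1[lead,b=9,q]

1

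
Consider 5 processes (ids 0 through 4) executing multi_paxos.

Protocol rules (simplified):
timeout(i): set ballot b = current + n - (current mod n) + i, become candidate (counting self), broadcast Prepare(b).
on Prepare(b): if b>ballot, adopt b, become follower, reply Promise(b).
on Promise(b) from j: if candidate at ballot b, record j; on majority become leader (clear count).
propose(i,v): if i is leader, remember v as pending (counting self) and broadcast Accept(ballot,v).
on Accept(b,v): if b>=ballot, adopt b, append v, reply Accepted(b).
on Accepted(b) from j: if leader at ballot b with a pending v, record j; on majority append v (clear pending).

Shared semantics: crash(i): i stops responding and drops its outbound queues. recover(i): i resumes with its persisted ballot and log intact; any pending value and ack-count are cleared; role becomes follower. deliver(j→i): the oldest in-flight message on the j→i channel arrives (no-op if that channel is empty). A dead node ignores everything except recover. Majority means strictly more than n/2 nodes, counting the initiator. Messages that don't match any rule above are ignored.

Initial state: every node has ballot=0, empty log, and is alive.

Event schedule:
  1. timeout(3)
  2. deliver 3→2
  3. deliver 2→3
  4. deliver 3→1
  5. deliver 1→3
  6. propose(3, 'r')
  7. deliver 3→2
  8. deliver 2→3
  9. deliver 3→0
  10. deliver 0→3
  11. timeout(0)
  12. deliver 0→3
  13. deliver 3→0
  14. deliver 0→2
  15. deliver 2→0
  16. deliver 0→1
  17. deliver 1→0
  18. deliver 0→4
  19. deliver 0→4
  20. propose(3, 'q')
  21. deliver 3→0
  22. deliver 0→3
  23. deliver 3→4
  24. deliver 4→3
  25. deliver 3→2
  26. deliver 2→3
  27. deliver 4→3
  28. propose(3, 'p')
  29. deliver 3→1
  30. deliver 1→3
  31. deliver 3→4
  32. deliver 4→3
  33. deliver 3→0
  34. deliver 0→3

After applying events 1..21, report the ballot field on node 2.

10

e1 timeout(3): 3[cand,b=8,-]
e2 deliver 3→2: 2[foll,b=8,-]
e3 deliver 2→3: ·
e4 deliver 3→1: 1[foll,b=8,-]
e5 deliver 1→3: 3[lead,b=8,-]
e6 propose(3,'r'): ·
e7 deliver 3→2: 2[foll,b=8,r]
e8 deliver 2→3: ·
e9 deliver 3→0: 0[foll,b=8,-]
e10 deliver 0→3: ·
e11 timeout(0): 0[cand,b=10,-]
e12 deliver 0→3: 3[foll,b=10,-]
e13 deliver 3→0: ·
e14 deliver 0→2: 2[foll,b=10,r]
e15 deliver 2→0: ·
e16 deliver 0→1: 1[foll,b=10,-]
e17 deliver 1→0: 0[lead,b=10,-]
e18 deliver 0→4: 4[foll,b=10,-]
e19 deliver 0→4: ·
e20 propose(3,'q'): ·
e21 deliver 3→0: ·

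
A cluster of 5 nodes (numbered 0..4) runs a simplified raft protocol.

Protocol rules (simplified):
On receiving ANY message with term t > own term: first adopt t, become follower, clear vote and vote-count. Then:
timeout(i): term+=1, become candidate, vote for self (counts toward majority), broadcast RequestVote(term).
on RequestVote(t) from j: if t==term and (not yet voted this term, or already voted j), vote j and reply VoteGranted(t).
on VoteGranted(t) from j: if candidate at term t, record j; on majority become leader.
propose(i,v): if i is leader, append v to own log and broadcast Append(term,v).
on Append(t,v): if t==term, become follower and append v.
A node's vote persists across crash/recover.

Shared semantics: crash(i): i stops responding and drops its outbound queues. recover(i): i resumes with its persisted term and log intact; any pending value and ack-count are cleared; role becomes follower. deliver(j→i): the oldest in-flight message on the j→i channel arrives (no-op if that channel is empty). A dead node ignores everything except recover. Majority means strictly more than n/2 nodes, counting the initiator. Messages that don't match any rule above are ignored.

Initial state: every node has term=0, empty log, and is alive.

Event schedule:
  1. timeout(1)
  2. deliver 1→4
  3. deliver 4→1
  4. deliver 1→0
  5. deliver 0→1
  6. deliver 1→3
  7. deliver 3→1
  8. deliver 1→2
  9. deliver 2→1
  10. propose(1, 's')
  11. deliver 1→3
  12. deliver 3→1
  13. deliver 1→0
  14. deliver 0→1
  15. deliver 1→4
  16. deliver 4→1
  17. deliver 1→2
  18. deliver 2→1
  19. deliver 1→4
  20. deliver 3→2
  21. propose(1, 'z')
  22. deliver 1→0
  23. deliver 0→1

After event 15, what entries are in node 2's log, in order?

empty

e1 timeout(1): 1[cand,t=1,-]
e2 deliver 1→4: 4[foll,t=1,-]
e3 deliver 4→1: ·
e4 deliver 1→0: 0[foll,t=1,-]
e5 deliver 0→1: 1[lead,t=1,-]
e6 deliver 1→3: 3[foll,t=1,-]
e7 deliver 3→1: ·
e8 deliver 1→2: 2[foll,t=1,-]
e9 deliver 2→1: ·
e10 propose(1,'s'): 1[lead,t=1,s]
e11 deliver 1→3: 3[foll,t=1,s]
e12 deliver 3→1: ·
e13 deliver 1→0: 0[foll,t=1,s]
e14 deliver 0→1: ·
e15 deliver 1→4: 4[foll,t=1,s]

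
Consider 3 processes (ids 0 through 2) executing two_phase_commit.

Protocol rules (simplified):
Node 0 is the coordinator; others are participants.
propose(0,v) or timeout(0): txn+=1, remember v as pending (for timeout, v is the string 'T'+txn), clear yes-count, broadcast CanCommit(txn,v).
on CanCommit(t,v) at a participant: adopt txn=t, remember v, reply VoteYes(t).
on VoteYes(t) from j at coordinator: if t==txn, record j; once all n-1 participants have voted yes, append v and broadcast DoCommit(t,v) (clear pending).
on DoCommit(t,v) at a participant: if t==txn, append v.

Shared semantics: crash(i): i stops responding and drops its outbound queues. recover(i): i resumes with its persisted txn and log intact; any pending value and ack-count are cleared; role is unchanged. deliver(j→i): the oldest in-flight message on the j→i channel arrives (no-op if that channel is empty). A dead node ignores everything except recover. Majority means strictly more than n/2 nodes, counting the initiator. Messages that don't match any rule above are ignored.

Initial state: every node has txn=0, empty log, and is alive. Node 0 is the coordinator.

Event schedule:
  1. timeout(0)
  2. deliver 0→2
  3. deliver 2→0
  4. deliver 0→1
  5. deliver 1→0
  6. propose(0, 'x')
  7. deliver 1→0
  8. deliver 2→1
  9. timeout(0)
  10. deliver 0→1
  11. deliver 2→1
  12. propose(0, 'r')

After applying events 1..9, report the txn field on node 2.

[1] timeout(0) → N0(coor t1 [-])
[2] deliver 0→2 → N2(part t1 [-])
[3] deliver 2→0 → ∅
[4] deliver 0→1 → N1(part t1 [-])
[5] deliver 1→0 → N0(coor t1 [T1])
[6] propose(0,'x') → N0(coor t2 [T1])
[7] deliver 1→0 → ∅
[8] deliver 2→1 → ∅
[9] timeout(0) → N0(coor t3 [T1])

1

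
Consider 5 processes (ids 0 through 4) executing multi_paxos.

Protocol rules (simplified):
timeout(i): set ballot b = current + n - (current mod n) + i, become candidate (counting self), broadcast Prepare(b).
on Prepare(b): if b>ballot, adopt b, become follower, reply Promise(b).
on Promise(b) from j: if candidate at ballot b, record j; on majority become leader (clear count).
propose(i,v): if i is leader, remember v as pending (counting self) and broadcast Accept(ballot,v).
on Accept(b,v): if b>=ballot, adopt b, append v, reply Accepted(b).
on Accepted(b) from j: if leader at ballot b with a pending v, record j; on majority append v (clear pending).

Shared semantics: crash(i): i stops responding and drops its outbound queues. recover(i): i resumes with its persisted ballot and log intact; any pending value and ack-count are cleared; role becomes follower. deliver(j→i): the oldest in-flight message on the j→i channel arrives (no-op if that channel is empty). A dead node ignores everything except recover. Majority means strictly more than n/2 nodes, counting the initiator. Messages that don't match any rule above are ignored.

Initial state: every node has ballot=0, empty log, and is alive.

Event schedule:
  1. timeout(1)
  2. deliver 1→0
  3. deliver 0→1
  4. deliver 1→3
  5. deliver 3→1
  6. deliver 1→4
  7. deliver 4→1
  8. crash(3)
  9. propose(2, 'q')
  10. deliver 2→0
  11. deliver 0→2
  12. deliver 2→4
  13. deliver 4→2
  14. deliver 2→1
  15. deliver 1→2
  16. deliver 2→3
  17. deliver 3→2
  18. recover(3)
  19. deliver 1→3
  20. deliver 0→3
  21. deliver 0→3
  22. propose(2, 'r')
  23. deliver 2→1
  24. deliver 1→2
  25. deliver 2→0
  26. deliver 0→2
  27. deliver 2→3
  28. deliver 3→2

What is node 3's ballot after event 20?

1. timeout(1):  <1:cand b6 ->
2. deliver 1→0:  <0:foll b6 ->
3. deliver 0→1:  nop
4. deliver 1→3:  <3:foll b6 ->
5. deliver 3→1:  <1:lead b6 ->
6. deliver 1→4:  <4:foll b6 ->
7. deliver 4→1:  nop
8. crash(3):  <3:✗foll b6 ->
9. propose(2,'q'):  nop
10. deliver 2→0:  nop
11. deliver 0→2:  nop
12. deliver 2→4:  nop
13. deliver 4→2:  nop
14. deliver 2→1:  nop
15. deliver 1→2:  <2:foll b6 ->
16. deliver 2→3:  nop
17. deliver 3→2:  nop
18. recover(3):  <3:foll b6 ->
19. deliver 1→3:  nop
20. deliver 0→3:  nop

6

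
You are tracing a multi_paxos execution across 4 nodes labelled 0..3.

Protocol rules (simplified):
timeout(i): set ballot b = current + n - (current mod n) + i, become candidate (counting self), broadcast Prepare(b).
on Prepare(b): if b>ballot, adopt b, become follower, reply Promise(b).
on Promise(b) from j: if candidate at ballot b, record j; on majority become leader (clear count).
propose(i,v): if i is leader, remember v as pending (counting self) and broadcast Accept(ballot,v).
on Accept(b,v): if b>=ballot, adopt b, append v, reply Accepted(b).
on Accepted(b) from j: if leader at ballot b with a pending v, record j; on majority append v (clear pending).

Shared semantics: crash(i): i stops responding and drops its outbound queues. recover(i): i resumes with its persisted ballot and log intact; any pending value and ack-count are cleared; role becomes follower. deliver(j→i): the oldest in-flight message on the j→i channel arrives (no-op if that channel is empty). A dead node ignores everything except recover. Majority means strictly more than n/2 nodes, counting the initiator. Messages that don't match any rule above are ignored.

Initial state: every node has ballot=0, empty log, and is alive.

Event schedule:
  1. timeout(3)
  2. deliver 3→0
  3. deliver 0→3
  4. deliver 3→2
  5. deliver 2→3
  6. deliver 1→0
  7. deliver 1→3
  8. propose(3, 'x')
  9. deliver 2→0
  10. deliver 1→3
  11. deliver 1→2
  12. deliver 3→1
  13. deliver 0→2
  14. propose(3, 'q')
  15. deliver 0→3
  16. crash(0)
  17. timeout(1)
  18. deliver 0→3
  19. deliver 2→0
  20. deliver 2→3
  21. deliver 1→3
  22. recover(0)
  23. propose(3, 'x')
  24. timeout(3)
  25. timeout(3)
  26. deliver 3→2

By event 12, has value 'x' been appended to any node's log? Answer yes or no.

no

1. timeout(3):  <3:cand b7 ->
2. deliver 3→0:  <0:foll b7 ->
3. deliver 0→3:  nop
4. deliver 3→2:  <2:foll b7 ->
5. deliver 2→3:  <3:lead b7 ->
6. deliver 1→0:  nop
7. deliver 1→3:  nop
8. propose(3,'x'):  nop
9. deliver 2→0:  nop
10. deliver 1→3:  nop
11. deliver 1→2:  nop
12. deliver 3→1:  <1:foll b7 ->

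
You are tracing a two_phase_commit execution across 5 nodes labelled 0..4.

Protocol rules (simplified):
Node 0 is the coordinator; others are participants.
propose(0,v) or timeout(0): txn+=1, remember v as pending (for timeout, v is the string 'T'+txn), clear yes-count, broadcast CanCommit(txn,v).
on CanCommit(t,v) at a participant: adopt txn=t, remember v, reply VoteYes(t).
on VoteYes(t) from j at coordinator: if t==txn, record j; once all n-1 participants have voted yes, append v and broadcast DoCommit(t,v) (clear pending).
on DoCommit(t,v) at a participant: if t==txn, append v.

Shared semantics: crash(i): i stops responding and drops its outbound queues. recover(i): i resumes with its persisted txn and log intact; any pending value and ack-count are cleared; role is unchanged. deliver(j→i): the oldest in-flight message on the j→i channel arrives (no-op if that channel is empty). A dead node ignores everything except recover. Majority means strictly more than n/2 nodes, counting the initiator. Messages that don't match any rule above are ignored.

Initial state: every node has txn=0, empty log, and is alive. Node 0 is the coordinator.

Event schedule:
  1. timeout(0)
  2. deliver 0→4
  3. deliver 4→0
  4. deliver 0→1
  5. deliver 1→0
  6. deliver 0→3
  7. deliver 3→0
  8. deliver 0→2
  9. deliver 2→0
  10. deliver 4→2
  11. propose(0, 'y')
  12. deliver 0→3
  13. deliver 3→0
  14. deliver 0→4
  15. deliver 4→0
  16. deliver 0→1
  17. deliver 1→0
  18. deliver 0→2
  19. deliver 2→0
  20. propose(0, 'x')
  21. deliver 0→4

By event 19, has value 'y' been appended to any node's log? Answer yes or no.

no

after 1 — timeout(0): n0:coor/t1/[-]
after 2 — deliver 0→4: n4:part/t1/[-]
after 3 — deliver 4→0: ·
after 4 — deliver 0→1: n1:part/t1/[-]
after 5 — deliver 1→0: ·
after 6 — deliver 0→3: n3:part/t1/[-]
after 7 — deliver 3→0: ·
after 8 — deliver 0→2: n2:part/t1/[-]
after 9 — deliver 2→0: n0:coor/t1/[T1]
after 10 — deliver 4→2: ·
after 11 — propose(0,'y'): n0:coor/t2/[T1]
after 12 — deliver 0→3: n3:part/t1/[T1]
after 13 — deliver 3→0: ·
after 14 — deliver 0→4: n4:part/t1/[T1]
after 15 — deliver 4→0: ·
after 16 — deliver 0→1: n1:part/t1/[T1]
after 17 — deliver 1→0: ·
after 18 — deliver 0→2: n2:part/t1/[T1]
after 19 — deliver 2→0: ·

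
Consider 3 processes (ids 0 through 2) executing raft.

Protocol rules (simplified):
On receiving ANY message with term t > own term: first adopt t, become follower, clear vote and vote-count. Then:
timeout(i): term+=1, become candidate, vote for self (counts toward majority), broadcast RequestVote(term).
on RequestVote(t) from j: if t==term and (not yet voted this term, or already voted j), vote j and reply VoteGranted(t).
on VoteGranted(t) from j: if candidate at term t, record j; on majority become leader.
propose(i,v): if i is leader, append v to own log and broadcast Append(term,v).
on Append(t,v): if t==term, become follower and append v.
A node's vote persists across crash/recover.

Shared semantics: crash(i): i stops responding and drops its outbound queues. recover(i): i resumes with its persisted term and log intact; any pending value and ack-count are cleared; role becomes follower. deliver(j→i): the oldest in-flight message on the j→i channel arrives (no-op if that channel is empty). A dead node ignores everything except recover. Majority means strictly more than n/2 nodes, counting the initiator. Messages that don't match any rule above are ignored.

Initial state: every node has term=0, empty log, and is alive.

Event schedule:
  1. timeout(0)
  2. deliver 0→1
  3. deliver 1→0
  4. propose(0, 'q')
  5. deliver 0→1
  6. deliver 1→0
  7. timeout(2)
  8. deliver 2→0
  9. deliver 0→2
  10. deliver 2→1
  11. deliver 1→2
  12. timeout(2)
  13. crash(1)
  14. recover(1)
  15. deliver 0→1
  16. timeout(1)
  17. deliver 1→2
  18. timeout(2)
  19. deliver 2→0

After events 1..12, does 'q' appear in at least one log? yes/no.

[1] timeout(0) → N0(cand t1 [-])
[2] deliver 0→1 → N1(foll t1 [-])
[3] deliver 1→0 → N0(lead t1 [-])
[4] propose(0,'q') → N0(lead t1 [q])
[5] deliver 0→1 → N1(foll t1 [q])
[6] deliver 1→0 → ∅
[7] timeout(2) → N2(cand t1 [-])
[8] deliver 2→0 → ∅
[9] deliver 0→2 → ∅
[10] deliver 2→1 → ∅
[11] deliver 1→2 → ∅
[12] timeout(2) → N2(cand t2 [-])

yes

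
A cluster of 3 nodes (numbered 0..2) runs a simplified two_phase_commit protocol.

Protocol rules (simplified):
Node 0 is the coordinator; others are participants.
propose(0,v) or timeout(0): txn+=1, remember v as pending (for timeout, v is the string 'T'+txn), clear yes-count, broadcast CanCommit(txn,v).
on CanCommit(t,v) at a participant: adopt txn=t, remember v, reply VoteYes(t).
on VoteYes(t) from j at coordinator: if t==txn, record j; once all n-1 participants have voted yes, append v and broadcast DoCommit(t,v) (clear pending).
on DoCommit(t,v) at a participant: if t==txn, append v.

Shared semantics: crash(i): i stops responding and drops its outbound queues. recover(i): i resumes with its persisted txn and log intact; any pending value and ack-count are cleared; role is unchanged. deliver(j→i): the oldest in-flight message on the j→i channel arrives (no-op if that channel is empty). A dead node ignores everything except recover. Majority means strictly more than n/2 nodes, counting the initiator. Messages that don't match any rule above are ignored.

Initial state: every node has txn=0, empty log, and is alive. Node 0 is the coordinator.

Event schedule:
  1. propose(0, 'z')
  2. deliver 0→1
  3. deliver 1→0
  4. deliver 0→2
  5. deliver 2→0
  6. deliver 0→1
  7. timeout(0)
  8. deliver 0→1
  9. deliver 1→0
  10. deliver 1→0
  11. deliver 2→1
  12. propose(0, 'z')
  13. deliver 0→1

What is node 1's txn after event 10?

2

step 1 propose(0,'z'): 0={coor,t=1,log=-}
step 2 deliver 0→1: 1={part,t=1,log=-}
step 3 deliver 1→0: —
step 4 deliver 0→2: 2={part,t=1,log=-}
step 5 deliver 2→0: 0={coor,t=1,log=z}
step 6 deliver 0→1: 1={part,t=1,log=z}
step 7 timeout(0): 0={coor,t=2,log=z}
step 8 deliver 0→1: 1={part,t=2,log=z}
step 9 deliver 1→0: —
step 10 deliver 1→0: —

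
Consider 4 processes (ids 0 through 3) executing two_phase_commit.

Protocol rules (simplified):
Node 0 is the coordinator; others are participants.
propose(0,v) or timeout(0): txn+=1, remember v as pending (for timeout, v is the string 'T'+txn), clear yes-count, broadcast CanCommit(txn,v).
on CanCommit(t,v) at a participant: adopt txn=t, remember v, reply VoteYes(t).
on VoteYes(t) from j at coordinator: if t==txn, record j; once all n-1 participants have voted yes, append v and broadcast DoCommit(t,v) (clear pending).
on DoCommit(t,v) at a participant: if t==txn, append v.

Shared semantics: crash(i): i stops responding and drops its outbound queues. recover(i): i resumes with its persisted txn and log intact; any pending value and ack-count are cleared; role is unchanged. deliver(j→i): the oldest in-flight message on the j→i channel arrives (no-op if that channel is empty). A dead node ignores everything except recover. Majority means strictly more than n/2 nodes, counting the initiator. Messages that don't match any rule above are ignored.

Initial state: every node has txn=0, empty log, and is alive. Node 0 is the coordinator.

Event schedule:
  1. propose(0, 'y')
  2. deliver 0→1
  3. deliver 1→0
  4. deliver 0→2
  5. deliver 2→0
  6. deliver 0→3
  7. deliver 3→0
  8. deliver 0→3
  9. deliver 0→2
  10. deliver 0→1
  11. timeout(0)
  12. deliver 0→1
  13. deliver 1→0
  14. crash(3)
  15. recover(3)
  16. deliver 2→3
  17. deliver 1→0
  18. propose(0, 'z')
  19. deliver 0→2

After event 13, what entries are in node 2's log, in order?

after 1 — propose(0,'y'): n0:coor/t1/[-]
after 2 — deliver 0→1: n1:part/t1/[-]
after 3 — deliver 1→0: ·
after 4 — deliver 0→2: n2:part/t1/[-]
after 5 — deliver 2→0: ·
after 6 — deliver 0→3: n3:part/t1/[-]
after 7 — deliver 3→0: n0:coor/t1/[y]
after 8 — deliver 0→3: n3:part/t1/[y]
after 9 — deliver 0→2: n2:part/t1/[y]
after 10 — deliver 0→1: n1:part/t1/[y]
after 11 — timeout(0): n0:coor/t2/[y]
after 12 — deliver 0→1: n1:part/t2/[y]
after 13 — deliver 1→0: ·

y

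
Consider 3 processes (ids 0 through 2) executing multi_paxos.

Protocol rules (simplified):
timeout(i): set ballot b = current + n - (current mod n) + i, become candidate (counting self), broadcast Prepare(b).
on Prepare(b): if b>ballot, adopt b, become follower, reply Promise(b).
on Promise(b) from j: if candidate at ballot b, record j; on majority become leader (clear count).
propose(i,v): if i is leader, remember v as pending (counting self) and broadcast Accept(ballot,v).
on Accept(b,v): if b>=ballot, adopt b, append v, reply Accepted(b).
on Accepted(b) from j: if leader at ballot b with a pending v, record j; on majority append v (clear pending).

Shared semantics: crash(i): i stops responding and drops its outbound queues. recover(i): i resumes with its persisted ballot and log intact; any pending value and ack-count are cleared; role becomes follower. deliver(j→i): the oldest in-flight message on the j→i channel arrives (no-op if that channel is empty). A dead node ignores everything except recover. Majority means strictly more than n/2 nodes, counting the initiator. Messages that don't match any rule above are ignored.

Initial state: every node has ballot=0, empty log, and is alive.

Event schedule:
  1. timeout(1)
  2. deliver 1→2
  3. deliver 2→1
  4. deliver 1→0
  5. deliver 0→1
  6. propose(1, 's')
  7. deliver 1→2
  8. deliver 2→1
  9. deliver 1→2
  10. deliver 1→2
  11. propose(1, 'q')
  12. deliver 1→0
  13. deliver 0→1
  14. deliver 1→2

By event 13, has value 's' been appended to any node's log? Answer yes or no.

e1 timeout(1): 1[cand,b=4,-]
e2 deliver 1→2: 2[foll,b=4,-]
e3 deliver 2→1: 1[lead,b=4,-]
e4 deliver 1→0: 0[foll,b=4,-]
e5 deliver 0→1: ·
e6 propose(1,'s'): ·
e7 deliver 1→2: 2[foll,b=4,s]
e8 deliver 2→1: 1[lead,b=4,s]
e9 deliver 1→2: ·
e10 deliver 1→2: ·
e11 propose(1,'q'): ·
e12 deliver 1→0: 0[foll,b=4,s]
e13 deliver 0→1: 1[lead,b=4,s,q]

yes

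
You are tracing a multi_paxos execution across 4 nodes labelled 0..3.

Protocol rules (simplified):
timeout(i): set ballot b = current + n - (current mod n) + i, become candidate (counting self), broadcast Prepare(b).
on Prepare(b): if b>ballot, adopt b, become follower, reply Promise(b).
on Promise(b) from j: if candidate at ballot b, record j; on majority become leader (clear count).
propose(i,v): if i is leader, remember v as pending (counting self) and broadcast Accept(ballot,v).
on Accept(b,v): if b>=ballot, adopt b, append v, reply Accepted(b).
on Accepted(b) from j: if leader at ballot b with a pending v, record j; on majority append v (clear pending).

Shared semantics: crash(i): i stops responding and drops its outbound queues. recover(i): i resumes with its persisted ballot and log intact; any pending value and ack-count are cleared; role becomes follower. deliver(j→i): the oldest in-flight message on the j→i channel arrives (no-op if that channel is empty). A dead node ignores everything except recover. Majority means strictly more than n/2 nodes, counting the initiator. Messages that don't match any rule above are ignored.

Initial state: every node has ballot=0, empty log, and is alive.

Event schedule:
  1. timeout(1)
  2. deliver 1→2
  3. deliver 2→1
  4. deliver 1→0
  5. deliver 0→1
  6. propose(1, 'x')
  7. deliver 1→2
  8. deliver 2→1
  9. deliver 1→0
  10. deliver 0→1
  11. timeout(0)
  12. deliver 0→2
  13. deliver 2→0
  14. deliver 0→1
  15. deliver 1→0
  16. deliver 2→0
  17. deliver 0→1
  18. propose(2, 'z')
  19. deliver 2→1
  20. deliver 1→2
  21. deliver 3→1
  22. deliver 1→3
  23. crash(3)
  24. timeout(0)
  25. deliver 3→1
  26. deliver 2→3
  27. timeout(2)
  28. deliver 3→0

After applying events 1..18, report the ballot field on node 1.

8

[1] timeout(1) → N1(cand b5 [-])
[2] deliver 1→2 → N2(foll b5 [-])
[3] deliver 2→1 → ∅
[4] deliver 1→0 → N0(foll b5 [-])
[5] deliver 0→1 → N1(lead b5 [-])
[6] propose(1,'x') → ∅
[7] deliver 1→2 → N2(foll b5 [x])
[8] deliver 2→1 → ∅
[9] deliver 1→0 → N0(foll b5 [x])
[10] deliver 0→1 → N1(lead b5 [x])
[11] timeout(0) → N0(cand b8 [x])
[12] deliver 0→2 → N2(foll b8 [x])
[13] deliver 2→0 → ∅
[14] deliver 0→1 → N1(foll b8 [x])
[15] deliver 1→0 → N0(lead b8 [x])
[16] deliver 2→0 → ∅
[17] deliver 0→1 → ∅
[18] propose(2,'z') → ∅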